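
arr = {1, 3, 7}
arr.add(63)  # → {1, 3, 7, 63}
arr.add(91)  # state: {1, 3, 7, 63, 91}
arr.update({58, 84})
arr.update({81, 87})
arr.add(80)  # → {1, 3, 7, 58, 63, 80, 81, 84, 87, 91}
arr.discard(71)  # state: {1, 3, 7, 58, 63, 80, 81, 84, 87, 91}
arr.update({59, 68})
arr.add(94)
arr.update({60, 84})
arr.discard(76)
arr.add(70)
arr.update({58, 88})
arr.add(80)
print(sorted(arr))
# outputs [1, 3, 7, 58, 59, 60, 63, 68, 70, 80, 81, 84, 87, 88, 91, 94]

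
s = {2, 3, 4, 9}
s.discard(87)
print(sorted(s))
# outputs [2, 3, 4, 9]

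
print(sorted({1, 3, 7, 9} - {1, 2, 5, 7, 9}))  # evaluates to [3]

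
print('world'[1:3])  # or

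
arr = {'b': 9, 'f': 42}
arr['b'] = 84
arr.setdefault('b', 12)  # 84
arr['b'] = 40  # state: {'b': 40, 'f': 42}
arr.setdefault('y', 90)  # 90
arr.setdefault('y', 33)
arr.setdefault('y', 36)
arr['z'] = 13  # {'b': 40, 'f': 42, 'y': 90, 'z': 13}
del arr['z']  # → {'b': 40, 'f': 42, 'y': 90}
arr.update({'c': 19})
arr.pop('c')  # 19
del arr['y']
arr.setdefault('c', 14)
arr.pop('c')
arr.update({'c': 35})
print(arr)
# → {'b': 40, 'f': 42, 'c': 35}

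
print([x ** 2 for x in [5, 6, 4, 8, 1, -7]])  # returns [25, 36, 16, 64, 1, 49]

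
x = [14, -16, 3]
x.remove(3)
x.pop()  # -16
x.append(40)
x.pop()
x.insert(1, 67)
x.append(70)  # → [14, 67, 70]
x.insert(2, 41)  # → [14, 67, 41, 70]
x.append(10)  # [14, 67, 41, 70, 10]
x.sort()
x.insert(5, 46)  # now [10, 14, 41, 67, 70, 46]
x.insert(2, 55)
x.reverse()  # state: [46, 70, 67, 41, 55, 14, 10]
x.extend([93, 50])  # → [46, 70, 67, 41, 55, 14, 10, 93, 50]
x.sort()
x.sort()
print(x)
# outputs [10, 14, 41, 46, 50, 55, 67, 70, 93]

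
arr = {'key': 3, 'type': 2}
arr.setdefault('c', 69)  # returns 69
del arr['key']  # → {'type': 2, 'c': 69}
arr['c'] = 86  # {'type': 2, 'c': 86}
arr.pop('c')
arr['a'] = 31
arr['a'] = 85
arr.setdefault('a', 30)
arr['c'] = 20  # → {'type': 2, 'a': 85, 'c': 20}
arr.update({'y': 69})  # {'type': 2, 'a': 85, 'c': 20, 'y': 69}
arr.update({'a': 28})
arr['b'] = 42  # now {'type': 2, 'a': 28, 'c': 20, 'y': 69, 'b': 42}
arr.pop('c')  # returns 20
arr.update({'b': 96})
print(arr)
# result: {'type': 2, 'a': 28, 'y': 69, 'b': 96}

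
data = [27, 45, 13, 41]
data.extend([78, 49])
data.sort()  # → [13, 27, 41, 45, 49, 78]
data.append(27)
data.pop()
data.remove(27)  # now [13, 41, 45, 49, 78]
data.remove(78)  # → [13, 41, 45, 49]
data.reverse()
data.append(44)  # [49, 45, 41, 13, 44]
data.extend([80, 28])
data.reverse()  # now [28, 80, 44, 13, 41, 45, 49]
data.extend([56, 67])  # [28, 80, 44, 13, 41, 45, 49, 56, 67]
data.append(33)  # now [28, 80, 44, 13, 41, 45, 49, 56, 67, 33]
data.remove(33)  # [28, 80, 44, 13, 41, 45, 49, 56, 67]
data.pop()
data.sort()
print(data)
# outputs [13, 28, 41, 44, 45, 49, 56, 80]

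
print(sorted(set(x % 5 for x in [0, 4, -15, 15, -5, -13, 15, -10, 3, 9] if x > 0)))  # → [0, 3, 4]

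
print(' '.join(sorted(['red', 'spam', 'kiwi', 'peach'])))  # kiwi peach red spam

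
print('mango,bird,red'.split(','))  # ['mango', 'bird', 'red']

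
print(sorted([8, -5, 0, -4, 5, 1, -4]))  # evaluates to [-5, -4, -4, 0, 1, 5, 8]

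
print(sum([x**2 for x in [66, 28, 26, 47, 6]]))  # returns 8061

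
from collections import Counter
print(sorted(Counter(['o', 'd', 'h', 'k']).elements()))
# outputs ['d', 'h', 'k', 'o']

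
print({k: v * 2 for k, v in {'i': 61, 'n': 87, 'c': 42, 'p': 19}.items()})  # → {'i': 122, 'n': 174, 'c': 84, 'p': 38}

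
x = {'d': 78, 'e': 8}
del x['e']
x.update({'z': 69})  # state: {'d': 78, 'z': 69}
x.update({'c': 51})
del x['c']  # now {'d': 78, 'z': 69}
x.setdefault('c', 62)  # 62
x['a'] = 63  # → {'d': 78, 'z': 69, 'c': 62, 'a': 63}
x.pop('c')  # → 62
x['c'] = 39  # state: {'d': 78, 'z': 69, 'a': 63, 'c': 39}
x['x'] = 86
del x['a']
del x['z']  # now {'d': 78, 'c': 39, 'x': 86}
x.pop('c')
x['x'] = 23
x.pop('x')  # 23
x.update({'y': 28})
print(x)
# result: {'d': 78, 'y': 28}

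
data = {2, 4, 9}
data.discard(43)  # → {2, 4, 9}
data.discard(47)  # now {2, 4, 9}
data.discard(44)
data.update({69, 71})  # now {2, 4, 9, 69, 71}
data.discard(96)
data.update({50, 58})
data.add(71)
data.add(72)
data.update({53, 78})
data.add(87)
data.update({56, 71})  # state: {2, 4, 9, 50, 53, 56, 58, 69, 71, 72, 78, 87}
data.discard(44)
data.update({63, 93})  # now {2, 4, 9, 50, 53, 56, 58, 63, 69, 71, 72, 78, 87, 93}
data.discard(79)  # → {2, 4, 9, 50, 53, 56, 58, 63, 69, 71, 72, 78, 87, 93}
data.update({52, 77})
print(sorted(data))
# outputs [2, 4, 9, 50, 52, 53, 56, 58, 63, 69, 71, 72, 77, 78, 87, 93]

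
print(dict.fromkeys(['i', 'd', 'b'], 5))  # {'i': 5, 'd': 5, 'b': 5}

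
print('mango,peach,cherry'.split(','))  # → ['mango', 'peach', 'cherry']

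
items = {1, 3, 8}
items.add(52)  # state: {1, 3, 8, 52}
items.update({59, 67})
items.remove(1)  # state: {3, 8, 52, 59, 67}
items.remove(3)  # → {8, 52, 59, 67}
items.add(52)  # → {8, 52, 59, 67}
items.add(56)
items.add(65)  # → {8, 52, 56, 59, 65, 67}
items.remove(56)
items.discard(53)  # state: {8, 52, 59, 65, 67}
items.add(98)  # {8, 52, 59, 65, 67, 98}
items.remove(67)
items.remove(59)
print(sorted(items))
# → [8, 52, 65, 98]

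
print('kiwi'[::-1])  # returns iwik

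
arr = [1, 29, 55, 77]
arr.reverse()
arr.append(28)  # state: [77, 55, 29, 1, 28]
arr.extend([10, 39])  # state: [77, 55, 29, 1, 28, 10, 39]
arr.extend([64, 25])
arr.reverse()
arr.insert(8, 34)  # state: [25, 64, 39, 10, 28, 1, 29, 55, 34, 77]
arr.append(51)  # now [25, 64, 39, 10, 28, 1, 29, 55, 34, 77, 51]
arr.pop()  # 51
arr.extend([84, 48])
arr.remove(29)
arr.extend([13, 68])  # [25, 64, 39, 10, 28, 1, 55, 34, 77, 84, 48, 13, 68]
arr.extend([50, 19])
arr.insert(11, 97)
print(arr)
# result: [25, 64, 39, 10, 28, 1, 55, 34, 77, 84, 48, 97, 13, 68, 50, 19]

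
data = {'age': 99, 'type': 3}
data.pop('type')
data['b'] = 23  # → {'age': 99, 'b': 23}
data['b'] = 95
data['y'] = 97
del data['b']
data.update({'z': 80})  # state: {'age': 99, 'y': 97, 'z': 80}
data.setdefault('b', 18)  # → 18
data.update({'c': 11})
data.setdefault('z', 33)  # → 80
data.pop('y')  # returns 97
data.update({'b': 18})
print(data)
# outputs {'age': 99, 'z': 80, 'b': 18, 'c': 11}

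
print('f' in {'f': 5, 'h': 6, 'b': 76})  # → True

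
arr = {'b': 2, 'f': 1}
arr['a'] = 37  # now {'b': 2, 'f': 1, 'a': 37}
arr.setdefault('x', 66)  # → 66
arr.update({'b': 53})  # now {'b': 53, 'f': 1, 'a': 37, 'x': 66}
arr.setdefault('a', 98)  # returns 37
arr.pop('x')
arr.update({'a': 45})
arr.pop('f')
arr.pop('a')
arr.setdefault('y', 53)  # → 53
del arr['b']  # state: {'y': 53}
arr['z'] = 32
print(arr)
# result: {'y': 53, 'z': 32}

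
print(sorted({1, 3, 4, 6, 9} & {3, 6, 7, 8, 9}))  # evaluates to [3, 6, 9]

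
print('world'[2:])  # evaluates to rld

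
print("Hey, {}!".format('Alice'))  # Hey, Alice!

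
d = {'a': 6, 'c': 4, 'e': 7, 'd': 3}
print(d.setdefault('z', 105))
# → 105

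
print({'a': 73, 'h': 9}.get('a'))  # 73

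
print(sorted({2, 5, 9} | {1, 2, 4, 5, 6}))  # [1, 2, 4, 5, 6, 9]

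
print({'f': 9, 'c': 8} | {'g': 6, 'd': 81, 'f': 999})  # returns {'f': 999, 'c': 8, 'g': 6, 'd': 81}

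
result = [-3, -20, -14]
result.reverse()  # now [-14, -20, -3]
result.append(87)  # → [-14, -20, -3, 87]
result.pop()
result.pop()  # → -3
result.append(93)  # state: [-14, -20, 93]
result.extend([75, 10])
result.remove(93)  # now [-14, -20, 75, 10]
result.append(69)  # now [-14, -20, 75, 10, 69]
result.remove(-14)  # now [-20, 75, 10, 69]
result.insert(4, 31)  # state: [-20, 75, 10, 69, 31]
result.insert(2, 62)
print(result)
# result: [-20, 75, 62, 10, 69, 31]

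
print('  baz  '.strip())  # baz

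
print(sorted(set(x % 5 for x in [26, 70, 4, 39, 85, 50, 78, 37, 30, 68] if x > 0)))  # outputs [0, 1, 2, 3, 4]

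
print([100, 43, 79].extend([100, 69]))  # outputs None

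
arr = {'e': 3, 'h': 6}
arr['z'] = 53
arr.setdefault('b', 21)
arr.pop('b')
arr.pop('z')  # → 53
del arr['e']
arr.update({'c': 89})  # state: {'h': 6, 'c': 89}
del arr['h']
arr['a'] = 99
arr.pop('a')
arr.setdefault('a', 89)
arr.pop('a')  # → 89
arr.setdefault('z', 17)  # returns 17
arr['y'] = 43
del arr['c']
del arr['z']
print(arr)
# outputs {'y': 43}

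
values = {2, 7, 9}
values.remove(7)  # {2, 9}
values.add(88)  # {2, 9, 88}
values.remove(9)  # {2, 88}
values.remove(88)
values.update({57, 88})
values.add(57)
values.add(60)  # {2, 57, 60, 88}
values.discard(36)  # {2, 57, 60, 88}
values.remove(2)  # {57, 60, 88}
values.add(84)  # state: {57, 60, 84, 88}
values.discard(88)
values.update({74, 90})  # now {57, 60, 74, 84, 90}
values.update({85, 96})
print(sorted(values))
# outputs [57, 60, 74, 84, 85, 90, 96]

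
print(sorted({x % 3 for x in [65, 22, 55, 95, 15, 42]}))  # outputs [0, 1, 2]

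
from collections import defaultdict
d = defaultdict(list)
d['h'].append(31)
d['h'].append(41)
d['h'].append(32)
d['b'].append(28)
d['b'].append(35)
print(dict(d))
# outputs {'h': [31, 41, 32], 'b': [28, 35]}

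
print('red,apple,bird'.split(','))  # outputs ['red', 'apple', 'bird']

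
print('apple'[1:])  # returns pple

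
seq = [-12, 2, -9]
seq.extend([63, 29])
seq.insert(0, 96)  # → [96, -12, 2, -9, 63, 29]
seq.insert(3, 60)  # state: [96, -12, 2, 60, -9, 63, 29]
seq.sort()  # [-12, -9, 2, 29, 60, 63, 96]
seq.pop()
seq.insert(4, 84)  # [-12, -9, 2, 29, 84, 60, 63]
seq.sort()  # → [-12, -9, 2, 29, 60, 63, 84]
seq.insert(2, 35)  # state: [-12, -9, 35, 2, 29, 60, 63, 84]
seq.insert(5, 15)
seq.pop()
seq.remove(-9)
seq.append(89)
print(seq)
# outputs [-12, 35, 2, 29, 15, 60, 63, 89]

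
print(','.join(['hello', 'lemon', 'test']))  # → hello,lemon,test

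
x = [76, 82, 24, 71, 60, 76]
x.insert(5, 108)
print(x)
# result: [76, 82, 24, 71, 60, 108, 76]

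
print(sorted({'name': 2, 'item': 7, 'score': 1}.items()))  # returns [('item', 7), ('name', 2), ('score', 1)]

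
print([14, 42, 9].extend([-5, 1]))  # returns None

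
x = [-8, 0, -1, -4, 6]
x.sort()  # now [-8, -4, -1, 0, 6]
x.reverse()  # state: [6, 0, -1, -4, -8]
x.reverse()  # [-8, -4, -1, 0, 6]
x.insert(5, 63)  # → [-8, -4, -1, 0, 6, 63]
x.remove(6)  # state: [-8, -4, -1, 0, 63]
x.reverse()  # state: [63, 0, -1, -4, -8]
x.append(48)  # [63, 0, -1, -4, -8, 48]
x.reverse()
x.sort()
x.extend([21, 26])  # [-8, -4, -1, 0, 48, 63, 21, 26]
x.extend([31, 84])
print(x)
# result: [-8, -4, -1, 0, 48, 63, 21, 26, 31, 84]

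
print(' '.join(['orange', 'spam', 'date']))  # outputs orange spam date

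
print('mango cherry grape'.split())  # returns ['mango', 'cherry', 'grape']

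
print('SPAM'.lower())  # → spam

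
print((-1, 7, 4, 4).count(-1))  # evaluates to 1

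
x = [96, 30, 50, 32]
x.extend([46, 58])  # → [96, 30, 50, 32, 46, 58]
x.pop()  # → 58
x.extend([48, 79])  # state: [96, 30, 50, 32, 46, 48, 79]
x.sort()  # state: [30, 32, 46, 48, 50, 79, 96]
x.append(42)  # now [30, 32, 46, 48, 50, 79, 96, 42]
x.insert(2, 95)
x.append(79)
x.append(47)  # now [30, 32, 95, 46, 48, 50, 79, 96, 42, 79, 47]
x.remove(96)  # [30, 32, 95, 46, 48, 50, 79, 42, 79, 47]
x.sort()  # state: [30, 32, 42, 46, 47, 48, 50, 79, 79, 95]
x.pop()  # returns 95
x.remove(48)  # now [30, 32, 42, 46, 47, 50, 79, 79]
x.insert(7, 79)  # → [30, 32, 42, 46, 47, 50, 79, 79, 79]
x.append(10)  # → [30, 32, 42, 46, 47, 50, 79, 79, 79, 10]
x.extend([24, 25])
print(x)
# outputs [30, 32, 42, 46, 47, 50, 79, 79, 79, 10, 24, 25]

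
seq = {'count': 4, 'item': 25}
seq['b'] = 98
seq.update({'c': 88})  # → {'count': 4, 'item': 25, 'b': 98, 'c': 88}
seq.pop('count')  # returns 4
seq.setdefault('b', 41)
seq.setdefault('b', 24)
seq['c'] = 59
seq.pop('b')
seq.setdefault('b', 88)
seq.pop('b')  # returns 88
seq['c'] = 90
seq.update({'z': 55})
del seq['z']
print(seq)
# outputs {'item': 25, 'c': 90}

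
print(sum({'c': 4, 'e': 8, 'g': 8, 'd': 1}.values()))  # 21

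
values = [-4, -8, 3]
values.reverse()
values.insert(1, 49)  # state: [3, 49, -8, -4]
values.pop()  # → -4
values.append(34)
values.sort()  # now [-8, 3, 34, 49]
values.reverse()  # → [49, 34, 3, -8]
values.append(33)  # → [49, 34, 3, -8, 33]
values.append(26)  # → [49, 34, 3, -8, 33, 26]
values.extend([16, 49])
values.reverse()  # [49, 16, 26, 33, -8, 3, 34, 49]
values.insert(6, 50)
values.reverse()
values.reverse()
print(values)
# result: [49, 16, 26, 33, -8, 3, 50, 34, 49]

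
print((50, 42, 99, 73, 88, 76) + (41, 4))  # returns (50, 42, 99, 73, 88, 76, 41, 4)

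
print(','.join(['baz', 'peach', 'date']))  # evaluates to baz,peach,date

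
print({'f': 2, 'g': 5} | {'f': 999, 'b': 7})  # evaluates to {'f': 999, 'g': 5, 'b': 7}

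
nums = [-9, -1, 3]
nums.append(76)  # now [-9, -1, 3, 76]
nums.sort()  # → [-9, -1, 3, 76]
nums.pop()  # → 76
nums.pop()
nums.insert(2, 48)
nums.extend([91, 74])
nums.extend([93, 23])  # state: [-9, -1, 48, 91, 74, 93, 23]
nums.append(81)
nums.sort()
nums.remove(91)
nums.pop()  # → 93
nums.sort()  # [-9, -1, 23, 48, 74, 81]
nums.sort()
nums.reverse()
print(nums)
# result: [81, 74, 48, 23, -1, -9]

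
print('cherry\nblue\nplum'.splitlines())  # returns ['cherry', 'blue', 'plum']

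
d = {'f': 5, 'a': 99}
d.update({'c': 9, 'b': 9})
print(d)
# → {'f': 5, 'a': 99, 'c': 9, 'b': 9}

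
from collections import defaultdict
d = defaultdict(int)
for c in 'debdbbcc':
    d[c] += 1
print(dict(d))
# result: {'d': 2, 'e': 1, 'b': 3, 'c': 2}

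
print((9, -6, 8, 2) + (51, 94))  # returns (9, -6, 8, 2, 51, 94)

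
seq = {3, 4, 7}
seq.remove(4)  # {3, 7}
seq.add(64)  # {3, 7, 64}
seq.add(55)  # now {3, 7, 55, 64}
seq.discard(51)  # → {3, 7, 55, 64}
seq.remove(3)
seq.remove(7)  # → {55, 64}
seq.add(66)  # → {55, 64, 66}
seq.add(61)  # {55, 61, 64, 66}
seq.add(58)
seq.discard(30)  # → {55, 58, 61, 64, 66}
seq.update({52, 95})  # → {52, 55, 58, 61, 64, 66, 95}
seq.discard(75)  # {52, 55, 58, 61, 64, 66, 95}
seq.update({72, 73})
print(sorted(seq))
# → [52, 55, 58, 61, 64, 66, 72, 73, 95]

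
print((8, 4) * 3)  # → (8, 4, 8, 4, 8, 4)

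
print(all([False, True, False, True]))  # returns False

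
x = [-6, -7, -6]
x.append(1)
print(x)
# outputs [-6, -7, -6, 1]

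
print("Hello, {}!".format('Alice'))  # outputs Hello, Alice!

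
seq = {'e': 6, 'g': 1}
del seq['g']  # {'e': 6}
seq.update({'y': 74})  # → {'e': 6, 'y': 74}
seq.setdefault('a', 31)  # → 31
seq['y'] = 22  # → {'e': 6, 'y': 22, 'a': 31}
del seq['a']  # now {'e': 6, 'y': 22}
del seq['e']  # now {'y': 22}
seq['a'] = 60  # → {'y': 22, 'a': 60}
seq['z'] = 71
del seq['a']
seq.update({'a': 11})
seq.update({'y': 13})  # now {'y': 13, 'z': 71, 'a': 11}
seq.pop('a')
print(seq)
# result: {'y': 13, 'z': 71}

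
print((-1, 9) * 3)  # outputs (-1, 9, -1, 9, -1, 9)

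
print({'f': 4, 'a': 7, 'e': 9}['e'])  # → 9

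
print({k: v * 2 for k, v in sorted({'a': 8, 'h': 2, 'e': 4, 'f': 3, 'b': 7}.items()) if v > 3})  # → {'a': 16, 'b': 14, 'e': 8}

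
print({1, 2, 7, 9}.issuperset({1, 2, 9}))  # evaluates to True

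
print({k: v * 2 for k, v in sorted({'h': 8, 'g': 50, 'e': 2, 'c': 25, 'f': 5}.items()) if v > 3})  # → {'c': 50, 'f': 10, 'g': 100, 'h': 16}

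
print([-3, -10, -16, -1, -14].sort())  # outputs None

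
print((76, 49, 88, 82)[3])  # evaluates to 82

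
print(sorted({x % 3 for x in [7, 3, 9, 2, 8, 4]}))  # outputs [0, 1, 2]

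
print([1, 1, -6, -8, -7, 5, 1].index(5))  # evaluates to 5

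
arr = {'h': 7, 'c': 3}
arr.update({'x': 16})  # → {'h': 7, 'c': 3, 'x': 16}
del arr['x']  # {'h': 7, 'c': 3}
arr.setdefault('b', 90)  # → 90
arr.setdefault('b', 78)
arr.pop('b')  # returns 90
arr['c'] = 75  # {'h': 7, 'c': 75}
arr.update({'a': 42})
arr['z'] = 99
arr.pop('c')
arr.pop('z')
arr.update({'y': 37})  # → {'h': 7, 'a': 42, 'y': 37}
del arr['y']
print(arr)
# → {'h': 7, 'a': 42}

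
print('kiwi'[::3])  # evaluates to ki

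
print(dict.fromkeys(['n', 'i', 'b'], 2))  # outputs {'n': 2, 'i': 2, 'b': 2}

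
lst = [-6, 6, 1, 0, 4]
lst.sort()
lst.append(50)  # [-6, 0, 1, 4, 6, 50]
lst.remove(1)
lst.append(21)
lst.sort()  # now [-6, 0, 4, 6, 21, 50]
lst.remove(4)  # [-6, 0, 6, 21, 50]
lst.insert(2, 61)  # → [-6, 0, 61, 6, 21, 50]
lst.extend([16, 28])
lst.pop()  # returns 28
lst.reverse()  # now [16, 50, 21, 6, 61, 0, -6]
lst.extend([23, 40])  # [16, 50, 21, 6, 61, 0, -6, 23, 40]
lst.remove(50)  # [16, 21, 6, 61, 0, -6, 23, 40]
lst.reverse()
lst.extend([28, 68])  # [40, 23, -6, 0, 61, 6, 21, 16, 28, 68]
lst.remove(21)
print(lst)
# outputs [40, 23, -6, 0, 61, 6, 16, 28, 68]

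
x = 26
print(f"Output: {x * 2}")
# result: Output: 52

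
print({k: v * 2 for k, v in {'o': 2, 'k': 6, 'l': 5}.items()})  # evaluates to {'o': 4, 'k': 12, 'l': 10}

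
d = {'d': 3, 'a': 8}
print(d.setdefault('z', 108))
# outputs 108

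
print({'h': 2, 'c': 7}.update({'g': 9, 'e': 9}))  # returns None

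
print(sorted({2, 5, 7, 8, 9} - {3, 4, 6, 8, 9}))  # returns [2, 5, 7]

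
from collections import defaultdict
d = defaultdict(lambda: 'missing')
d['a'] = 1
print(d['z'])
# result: missing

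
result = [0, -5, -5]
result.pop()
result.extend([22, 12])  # [0, -5, 22, 12]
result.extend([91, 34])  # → [0, -5, 22, 12, 91, 34]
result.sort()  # [-5, 0, 12, 22, 34, 91]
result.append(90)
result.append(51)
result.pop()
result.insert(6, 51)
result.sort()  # [-5, 0, 12, 22, 34, 51, 90, 91]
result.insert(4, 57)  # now [-5, 0, 12, 22, 57, 34, 51, 90, 91]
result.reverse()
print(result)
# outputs [91, 90, 51, 34, 57, 22, 12, 0, -5]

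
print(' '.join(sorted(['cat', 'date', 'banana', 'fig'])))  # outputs banana cat date fig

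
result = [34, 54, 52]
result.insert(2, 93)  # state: [34, 54, 93, 52]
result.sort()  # [34, 52, 54, 93]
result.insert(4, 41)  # [34, 52, 54, 93, 41]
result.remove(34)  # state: [52, 54, 93, 41]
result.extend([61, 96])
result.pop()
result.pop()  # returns 61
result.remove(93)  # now [52, 54, 41]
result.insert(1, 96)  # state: [52, 96, 54, 41]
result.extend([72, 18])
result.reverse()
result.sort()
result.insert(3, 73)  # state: [18, 41, 52, 73, 54, 72, 96]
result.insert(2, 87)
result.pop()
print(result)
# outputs [18, 41, 87, 52, 73, 54, 72]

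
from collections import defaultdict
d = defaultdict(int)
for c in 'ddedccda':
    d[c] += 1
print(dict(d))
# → {'d': 4, 'e': 1, 'c': 2, 'a': 1}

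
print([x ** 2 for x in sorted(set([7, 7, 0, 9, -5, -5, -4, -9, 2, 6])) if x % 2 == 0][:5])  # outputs [16, 0, 4, 36]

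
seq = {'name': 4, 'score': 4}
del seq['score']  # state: {'name': 4}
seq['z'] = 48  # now {'name': 4, 'z': 48}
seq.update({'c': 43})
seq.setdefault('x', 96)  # 96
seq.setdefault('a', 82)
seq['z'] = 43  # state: {'name': 4, 'z': 43, 'c': 43, 'x': 96, 'a': 82}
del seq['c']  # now {'name': 4, 'z': 43, 'x': 96, 'a': 82}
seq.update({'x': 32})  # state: {'name': 4, 'z': 43, 'x': 32, 'a': 82}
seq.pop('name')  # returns 4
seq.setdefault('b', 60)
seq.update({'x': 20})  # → {'z': 43, 'x': 20, 'a': 82, 'b': 60}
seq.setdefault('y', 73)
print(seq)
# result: {'z': 43, 'x': 20, 'a': 82, 'b': 60, 'y': 73}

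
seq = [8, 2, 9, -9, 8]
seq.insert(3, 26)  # [8, 2, 9, 26, -9, 8]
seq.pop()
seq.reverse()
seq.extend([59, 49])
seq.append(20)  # [-9, 26, 9, 2, 8, 59, 49, 20]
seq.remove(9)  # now [-9, 26, 2, 8, 59, 49, 20]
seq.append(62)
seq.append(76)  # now [-9, 26, 2, 8, 59, 49, 20, 62, 76]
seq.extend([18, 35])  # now [-9, 26, 2, 8, 59, 49, 20, 62, 76, 18, 35]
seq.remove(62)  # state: [-9, 26, 2, 8, 59, 49, 20, 76, 18, 35]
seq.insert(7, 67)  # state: [-9, 26, 2, 8, 59, 49, 20, 67, 76, 18, 35]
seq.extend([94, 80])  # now [-9, 26, 2, 8, 59, 49, 20, 67, 76, 18, 35, 94, 80]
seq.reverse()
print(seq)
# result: [80, 94, 35, 18, 76, 67, 20, 49, 59, 8, 2, 26, -9]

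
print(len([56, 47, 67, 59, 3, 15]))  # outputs 6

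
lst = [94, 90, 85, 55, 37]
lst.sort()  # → [37, 55, 85, 90, 94]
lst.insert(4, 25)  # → [37, 55, 85, 90, 25, 94]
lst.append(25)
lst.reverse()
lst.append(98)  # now [25, 94, 25, 90, 85, 55, 37, 98]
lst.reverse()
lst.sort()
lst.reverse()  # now [98, 94, 90, 85, 55, 37, 25, 25]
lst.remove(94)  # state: [98, 90, 85, 55, 37, 25, 25]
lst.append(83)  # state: [98, 90, 85, 55, 37, 25, 25, 83]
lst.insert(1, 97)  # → [98, 97, 90, 85, 55, 37, 25, 25, 83]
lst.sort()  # [25, 25, 37, 55, 83, 85, 90, 97, 98]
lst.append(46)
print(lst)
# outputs [25, 25, 37, 55, 83, 85, 90, 97, 98, 46]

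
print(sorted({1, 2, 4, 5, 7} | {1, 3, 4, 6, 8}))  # [1, 2, 3, 4, 5, 6, 7, 8]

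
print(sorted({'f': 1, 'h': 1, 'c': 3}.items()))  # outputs [('c', 3), ('f', 1), ('h', 1)]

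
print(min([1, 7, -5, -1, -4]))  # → -5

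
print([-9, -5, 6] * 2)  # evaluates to [-9, -5, 6, -9, -5, 6]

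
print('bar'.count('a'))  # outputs 1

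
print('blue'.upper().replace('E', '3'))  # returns BLU3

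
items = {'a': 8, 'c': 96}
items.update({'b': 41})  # {'a': 8, 'c': 96, 'b': 41}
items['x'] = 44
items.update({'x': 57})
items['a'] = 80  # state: {'a': 80, 'c': 96, 'b': 41, 'x': 57}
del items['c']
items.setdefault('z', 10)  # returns 10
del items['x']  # {'a': 80, 'b': 41, 'z': 10}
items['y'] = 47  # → {'a': 80, 'b': 41, 'z': 10, 'y': 47}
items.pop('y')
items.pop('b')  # 41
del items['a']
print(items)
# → {'z': 10}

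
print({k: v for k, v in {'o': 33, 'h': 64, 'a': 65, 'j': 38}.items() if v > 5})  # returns {'o': 33, 'h': 64, 'a': 65, 'j': 38}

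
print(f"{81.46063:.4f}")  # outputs 81.4606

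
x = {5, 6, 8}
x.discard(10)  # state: {5, 6, 8}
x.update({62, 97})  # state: {5, 6, 8, 62, 97}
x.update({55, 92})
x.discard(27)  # {5, 6, 8, 55, 62, 92, 97}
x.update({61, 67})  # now {5, 6, 8, 55, 61, 62, 67, 92, 97}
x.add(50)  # {5, 6, 8, 50, 55, 61, 62, 67, 92, 97}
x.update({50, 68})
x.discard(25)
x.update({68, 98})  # {5, 6, 8, 50, 55, 61, 62, 67, 68, 92, 97, 98}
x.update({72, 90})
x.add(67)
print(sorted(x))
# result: [5, 6, 8, 50, 55, 61, 62, 67, 68, 72, 90, 92, 97, 98]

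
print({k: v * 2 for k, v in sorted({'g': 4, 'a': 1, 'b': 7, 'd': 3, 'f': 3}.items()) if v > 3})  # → {'b': 14, 'g': 8}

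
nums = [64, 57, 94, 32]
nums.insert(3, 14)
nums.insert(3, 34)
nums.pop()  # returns 32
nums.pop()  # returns 14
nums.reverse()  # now [34, 94, 57, 64]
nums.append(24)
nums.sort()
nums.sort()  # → [24, 34, 57, 64, 94]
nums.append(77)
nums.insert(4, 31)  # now [24, 34, 57, 64, 31, 94, 77]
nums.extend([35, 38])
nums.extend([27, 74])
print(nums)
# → [24, 34, 57, 64, 31, 94, 77, 35, 38, 27, 74]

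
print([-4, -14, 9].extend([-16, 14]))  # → None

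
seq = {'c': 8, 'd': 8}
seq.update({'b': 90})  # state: {'c': 8, 'd': 8, 'b': 90}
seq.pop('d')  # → 8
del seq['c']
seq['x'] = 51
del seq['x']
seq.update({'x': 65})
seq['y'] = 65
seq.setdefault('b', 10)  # 90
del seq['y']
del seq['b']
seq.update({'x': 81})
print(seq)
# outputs {'x': 81}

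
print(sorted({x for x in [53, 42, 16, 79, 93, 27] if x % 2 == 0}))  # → [16, 42]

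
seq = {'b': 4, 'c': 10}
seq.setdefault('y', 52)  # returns 52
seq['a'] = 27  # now {'b': 4, 'c': 10, 'y': 52, 'a': 27}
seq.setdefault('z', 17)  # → 17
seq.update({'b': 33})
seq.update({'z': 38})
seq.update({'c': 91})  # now {'b': 33, 'c': 91, 'y': 52, 'a': 27, 'z': 38}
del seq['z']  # {'b': 33, 'c': 91, 'y': 52, 'a': 27}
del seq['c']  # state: {'b': 33, 'y': 52, 'a': 27}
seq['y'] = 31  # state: {'b': 33, 'y': 31, 'a': 27}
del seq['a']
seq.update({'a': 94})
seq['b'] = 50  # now {'b': 50, 'y': 31, 'a': 94}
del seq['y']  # {'b': 50, 'a': 94}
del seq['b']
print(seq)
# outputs {'a': 94}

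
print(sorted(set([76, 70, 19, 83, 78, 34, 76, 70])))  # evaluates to [19, 34, 70, 76, 78, 83]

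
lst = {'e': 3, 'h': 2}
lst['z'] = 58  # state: {'e': 3, 'h': 2, 'z': 58}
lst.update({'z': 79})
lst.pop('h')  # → 2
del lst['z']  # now {'e': 3}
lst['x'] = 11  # {'e': 3, 'x': 11}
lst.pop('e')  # 3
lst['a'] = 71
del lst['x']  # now {'a': 71}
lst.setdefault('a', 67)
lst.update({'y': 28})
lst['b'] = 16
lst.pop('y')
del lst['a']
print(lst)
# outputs {'b': 16}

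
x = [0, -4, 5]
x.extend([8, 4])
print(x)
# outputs [0, -4, 5, 8, 4]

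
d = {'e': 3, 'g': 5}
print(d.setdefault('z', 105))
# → 105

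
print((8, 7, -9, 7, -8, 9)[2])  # -9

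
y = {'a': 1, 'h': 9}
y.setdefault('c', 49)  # 49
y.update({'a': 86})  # {'a': 86, 'h': 9, 'c': 49}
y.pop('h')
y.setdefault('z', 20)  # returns 20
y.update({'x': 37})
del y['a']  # {'c': 49, 'z': 20, 'x': 37}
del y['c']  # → {'z': 20, 'x': 37}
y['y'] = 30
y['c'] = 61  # {'z': 20, 'x': 37, 'y': 30, 'c': 61}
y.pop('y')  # 30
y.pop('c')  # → 61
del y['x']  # {'z': 20}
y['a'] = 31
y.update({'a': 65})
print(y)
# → {'z': 20, 'a': 65}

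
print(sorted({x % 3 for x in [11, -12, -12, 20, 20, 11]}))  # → [0, 2]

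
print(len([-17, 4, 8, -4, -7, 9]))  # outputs 6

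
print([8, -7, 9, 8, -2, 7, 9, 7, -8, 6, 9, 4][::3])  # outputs [8, 8, 9, 6]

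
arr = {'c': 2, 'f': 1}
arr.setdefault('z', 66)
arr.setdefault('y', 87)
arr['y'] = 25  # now {'c': 2, 'f': 1, 'z': 66, 'y': 25}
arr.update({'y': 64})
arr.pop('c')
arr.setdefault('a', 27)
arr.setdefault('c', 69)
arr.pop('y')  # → 64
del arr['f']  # {'z': 66, 'a': 27, 'c': 69}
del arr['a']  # {'z': 66, 'c': 69}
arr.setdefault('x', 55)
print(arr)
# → {'z': 66, 'c': 69, 'x': 55}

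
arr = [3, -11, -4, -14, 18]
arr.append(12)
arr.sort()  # [-14, -11, -4, 3, 12, 18]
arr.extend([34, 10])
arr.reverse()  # [10, 34, 18, 12, 3, -4, -11, -14]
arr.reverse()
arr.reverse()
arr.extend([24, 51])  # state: [10, 34, 18, 12, 3, -4, -11, -14, 24, 51]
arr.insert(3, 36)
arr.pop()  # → 51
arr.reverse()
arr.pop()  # 10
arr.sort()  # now [-14, -11, -4, 3, 12, 18, 24, 34, 36]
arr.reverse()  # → [36, 34, 24, 18, 12, 3, -4, -11, -14]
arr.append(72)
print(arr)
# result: [36, 34, 24, 18, 12, 3, -4, -11, -14, 72]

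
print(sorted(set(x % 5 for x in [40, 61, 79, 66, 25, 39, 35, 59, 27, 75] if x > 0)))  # [0, 1, 2, 4]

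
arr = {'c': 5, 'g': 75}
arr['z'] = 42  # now {'c': 5, 'g': 75, 'z': 42}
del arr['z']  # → {'c': 5, 'g': 75}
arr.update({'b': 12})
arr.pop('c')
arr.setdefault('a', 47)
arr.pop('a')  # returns 47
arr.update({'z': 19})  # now {'g': 75, 'b': 12, 'z': 19}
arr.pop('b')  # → 12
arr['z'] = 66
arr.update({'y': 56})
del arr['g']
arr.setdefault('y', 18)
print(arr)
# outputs {'z': 66, 'y': 56}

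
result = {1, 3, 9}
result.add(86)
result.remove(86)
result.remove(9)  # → {1, 3}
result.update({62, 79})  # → {1, 3, 62, 79}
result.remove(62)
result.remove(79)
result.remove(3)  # {1}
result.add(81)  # {1, 81}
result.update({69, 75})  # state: {1, 69, 75, 81}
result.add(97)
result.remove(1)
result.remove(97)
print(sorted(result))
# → [69, 75, 81]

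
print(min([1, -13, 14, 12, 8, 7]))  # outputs -13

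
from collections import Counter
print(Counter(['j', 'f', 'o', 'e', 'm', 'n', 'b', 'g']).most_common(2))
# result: [('j', 1), ('f', 1)]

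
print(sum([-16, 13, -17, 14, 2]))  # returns -4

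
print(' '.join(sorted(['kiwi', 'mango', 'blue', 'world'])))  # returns blue kiwi mango world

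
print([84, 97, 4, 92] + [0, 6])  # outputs [84, 97, 4, 92, 0, 6]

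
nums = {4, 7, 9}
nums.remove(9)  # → {4, 7}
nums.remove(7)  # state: {4}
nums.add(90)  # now {4, 90}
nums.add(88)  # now {4, 88, 90}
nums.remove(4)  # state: {88, 90}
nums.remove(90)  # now {88}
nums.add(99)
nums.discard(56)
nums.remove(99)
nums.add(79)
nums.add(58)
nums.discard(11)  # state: {58, 79, 88}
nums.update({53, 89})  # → {53, 58, 79, 88, 89}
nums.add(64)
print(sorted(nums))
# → [53, 58, 64, 79, 88, 89]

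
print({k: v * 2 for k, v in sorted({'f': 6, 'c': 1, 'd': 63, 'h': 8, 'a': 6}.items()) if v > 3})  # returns {'a': 12, 'd': 126, 'f': 12, 'h': 16}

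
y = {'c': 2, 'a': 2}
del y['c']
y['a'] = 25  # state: {'a': 25}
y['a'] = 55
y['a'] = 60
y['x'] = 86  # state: {'a': 60, 'x': 86}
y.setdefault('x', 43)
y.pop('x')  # 86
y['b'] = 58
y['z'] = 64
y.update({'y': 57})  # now {'a': 60, 'b': 58, 'z': 64, 'y': 57}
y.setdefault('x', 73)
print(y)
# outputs {'a': 60, 'b': 58, 'z': 64, 'y': 57, 'x': 73}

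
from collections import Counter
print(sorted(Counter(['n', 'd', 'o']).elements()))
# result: ['d', 'n', 'o']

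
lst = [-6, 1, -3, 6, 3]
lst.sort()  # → [-6, -3, 1, 3, 6]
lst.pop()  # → 6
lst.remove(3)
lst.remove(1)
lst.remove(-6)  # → [-3]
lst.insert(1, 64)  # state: [-3, 64]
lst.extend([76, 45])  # [-3, 64, 76, 45]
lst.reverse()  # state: [45, 76, 64, -3]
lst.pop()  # -3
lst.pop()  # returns 64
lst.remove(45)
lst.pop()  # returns 76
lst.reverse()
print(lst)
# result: []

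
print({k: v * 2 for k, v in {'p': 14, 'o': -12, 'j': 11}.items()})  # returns {'p': 28, 'o': -24, 'j': 22}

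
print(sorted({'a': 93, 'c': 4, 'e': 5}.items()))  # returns [('a', 93), ('c', 4), ('e', 5)]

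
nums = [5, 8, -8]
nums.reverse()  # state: [-8, 8, 5]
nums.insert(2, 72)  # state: [-8, 8, 72, 5]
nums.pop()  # 5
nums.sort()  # [-8, 8, 72]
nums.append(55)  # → [-8, 8, 72, 55]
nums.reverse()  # [55, 72, 8, -8]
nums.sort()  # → [-8, 8, 55, 72]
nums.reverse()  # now [72, 55, 8, -8]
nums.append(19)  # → [72, 55, 8, -8, 19]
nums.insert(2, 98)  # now [72, 55, 98, 8, -8, 19]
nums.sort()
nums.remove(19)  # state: [-8, 8, 55, 72, 98]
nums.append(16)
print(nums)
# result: [-8, 8, 55, 72, 98, 16]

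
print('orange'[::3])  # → on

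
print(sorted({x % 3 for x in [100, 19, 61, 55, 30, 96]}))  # [0, 1]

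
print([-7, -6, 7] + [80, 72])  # [-7, -6, 7, 80, 72]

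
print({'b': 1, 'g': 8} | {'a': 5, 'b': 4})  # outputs {'b': 4, 'g': 8, 'a': 5}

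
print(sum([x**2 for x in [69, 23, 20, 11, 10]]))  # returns 5911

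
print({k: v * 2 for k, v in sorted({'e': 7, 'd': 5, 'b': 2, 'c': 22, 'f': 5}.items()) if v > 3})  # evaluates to {'c': 44, 'd': 10, 'e': 14, 'f': 10}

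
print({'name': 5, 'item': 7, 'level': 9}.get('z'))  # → None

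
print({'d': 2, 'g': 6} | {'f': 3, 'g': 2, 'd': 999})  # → {'d': 999, 'g': 2, 'f': 3}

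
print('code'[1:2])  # o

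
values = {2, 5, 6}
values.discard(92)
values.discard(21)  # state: {2, 5, 6}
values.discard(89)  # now {2, 5, 6}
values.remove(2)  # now {5, 6}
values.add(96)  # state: {5, 6, 96}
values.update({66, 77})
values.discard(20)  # {5, 6, 66, 77, 96}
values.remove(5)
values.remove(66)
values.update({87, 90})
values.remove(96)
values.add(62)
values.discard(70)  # {6, 62, 77, 87, 90}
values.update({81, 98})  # {6, 62, 77, 81, 87, 90, 98}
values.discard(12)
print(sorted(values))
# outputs [6, 62, 77, 81, 87, 90, 98]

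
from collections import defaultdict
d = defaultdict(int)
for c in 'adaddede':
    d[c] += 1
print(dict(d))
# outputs {'a': 2, 'd': 4, 'e': 2}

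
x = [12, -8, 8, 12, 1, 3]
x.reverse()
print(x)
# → [3, 1, 12, 8, -8, 12]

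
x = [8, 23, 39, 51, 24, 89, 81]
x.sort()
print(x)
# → [8, 23, 24, 39, 51, 81, 89]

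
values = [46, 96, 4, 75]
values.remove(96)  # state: [46, 4, 75]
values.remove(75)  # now [46, 4]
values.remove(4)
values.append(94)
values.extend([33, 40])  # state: [46, 94, 33, 40]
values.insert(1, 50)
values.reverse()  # [40, 33, 94, 50, 46]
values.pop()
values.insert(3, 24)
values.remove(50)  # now [40, 33, 94, 24]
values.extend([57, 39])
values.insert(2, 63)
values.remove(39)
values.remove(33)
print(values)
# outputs [40, 63, 94, 24, 57]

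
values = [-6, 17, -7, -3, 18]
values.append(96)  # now [-6, 17, -7, -3, 18, 96]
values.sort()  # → [-7, -6, -3, 17, 18, 96]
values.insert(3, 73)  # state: [-7, -6, -3, 73, 17, 18, 96]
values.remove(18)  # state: [-7, -6, -3, 73, 17, 96]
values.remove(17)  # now [-7, -6, -3, 73, 96]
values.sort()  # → [-7, -6, -3, 73, 96]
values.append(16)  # [-7, -6, -3, 73, 96, 16]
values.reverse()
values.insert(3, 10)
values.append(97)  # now [16, 96, 73, 10, -3, -6, -7, 97]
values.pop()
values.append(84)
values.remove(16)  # [96, 73, 10, -3, -6, -7, 84]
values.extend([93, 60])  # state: [96, 73, 10, -3, -6, -7, 84, 93, 60]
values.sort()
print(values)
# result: [-7, -6, -3, 10, 60, 73, 84, 93, 96]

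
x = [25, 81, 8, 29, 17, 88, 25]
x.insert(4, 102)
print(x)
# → [25, 81, 8, 29, 102, 17, 88, 25]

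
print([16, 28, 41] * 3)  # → [16, 28, 41, 16, 28, 41, 16, 28, 41]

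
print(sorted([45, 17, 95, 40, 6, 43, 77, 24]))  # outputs [6, 17, 24, 40, 43, 45, 77, 95]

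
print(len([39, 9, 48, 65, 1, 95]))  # 6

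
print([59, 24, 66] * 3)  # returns [59, 24, 66, 59, 24, 66, 59, 24, 66]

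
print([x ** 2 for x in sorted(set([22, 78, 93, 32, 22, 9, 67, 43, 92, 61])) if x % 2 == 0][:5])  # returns [484, 1024, 6084, 8464]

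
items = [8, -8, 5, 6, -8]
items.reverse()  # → [-8, 6, 5, -8, 8]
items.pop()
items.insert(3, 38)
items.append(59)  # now [-8, 6, 5, 38, -8, 59]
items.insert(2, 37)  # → [-8, 6, 37, 5, 38, -8, 59]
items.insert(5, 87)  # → [-8, 6, 37, 5, 38, 87, -8, 59]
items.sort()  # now [-8, -8, 5, 6, 37, 38, 59, 87]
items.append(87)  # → [-8, -8, 5, 6, 37, 38, 59, 87, 87]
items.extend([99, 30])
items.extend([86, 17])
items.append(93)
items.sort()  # [-8, -8, 5, 6, 17, 30, 37, 38, 59, 86, 87, 87, 93, 99]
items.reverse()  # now [99, 93, 87, 87, 86, 59, 38, 37, 30, 17, 6, 5, -8, -8]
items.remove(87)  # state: [99, 93, 87, 86, 59, 38, 37, 30, 17, 6, 5, -8, -8]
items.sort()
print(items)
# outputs [-8, -8, 5, 6, 17, 30, 37, 38, 59, 86, 87, 93, 99]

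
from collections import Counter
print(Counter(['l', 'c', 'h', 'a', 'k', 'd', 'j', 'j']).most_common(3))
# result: [('j', 2), ('l', 1), ('c', 1)]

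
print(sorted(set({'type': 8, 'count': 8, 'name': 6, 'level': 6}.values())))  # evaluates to [6, 8]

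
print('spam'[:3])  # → spa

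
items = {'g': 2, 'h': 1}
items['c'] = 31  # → {'g': 2, 'h': 1, 'c': 31}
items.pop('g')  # 2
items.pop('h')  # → 1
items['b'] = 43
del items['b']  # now {'c': 31}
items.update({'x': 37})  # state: {'c': 31, 'x': 37}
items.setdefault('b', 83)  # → 83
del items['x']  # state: {'c': 31, 'b': 83}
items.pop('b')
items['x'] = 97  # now {'c': 31, 'x': 97}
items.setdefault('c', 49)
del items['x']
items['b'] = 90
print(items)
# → {'c': 31, 'b': 90}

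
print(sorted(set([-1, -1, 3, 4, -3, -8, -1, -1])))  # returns [-8, -3, -1, 3, 4]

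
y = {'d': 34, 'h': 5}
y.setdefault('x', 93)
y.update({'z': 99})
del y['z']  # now {'d': 34, 'h': 5, 'x': 93}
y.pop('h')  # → 5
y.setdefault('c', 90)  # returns 90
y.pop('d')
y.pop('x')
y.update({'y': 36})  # {'c': 90, 'y': 36}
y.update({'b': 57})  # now {'c': 90, 'y': 36, 'b': 57}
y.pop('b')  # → 57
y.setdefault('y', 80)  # 36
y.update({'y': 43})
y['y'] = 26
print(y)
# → {'c': 90, 'y': 26}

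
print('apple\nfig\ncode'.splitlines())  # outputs ['apple', 'fig', 'code']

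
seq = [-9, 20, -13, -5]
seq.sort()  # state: [-13, -9, -5, 20]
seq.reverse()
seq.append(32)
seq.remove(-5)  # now [20, -9, -13, 32]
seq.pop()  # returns 32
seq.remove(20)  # [-9, -13]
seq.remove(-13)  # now [-9]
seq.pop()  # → -9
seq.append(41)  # [41]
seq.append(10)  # [41, 10]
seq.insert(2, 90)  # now [41, 10, 90]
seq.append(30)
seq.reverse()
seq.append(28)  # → [30, 90, 10, 41, 28]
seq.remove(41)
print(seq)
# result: [30, 90, 10, 28]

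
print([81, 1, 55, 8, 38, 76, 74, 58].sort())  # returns None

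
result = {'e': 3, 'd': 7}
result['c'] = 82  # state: {'e': 3, 'd': 7, 'c': 82}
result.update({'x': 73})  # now {'e': 3, 'd': 7, 'c': 82, 'x': 73}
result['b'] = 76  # {'e': 3, 'd': 7, 'c': 82, 'x': 73, 'b': 76}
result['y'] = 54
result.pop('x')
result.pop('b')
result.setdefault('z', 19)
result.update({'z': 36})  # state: {'e': 3, 'd': 7, 'c': 82, 'y': 54, 'z': 36}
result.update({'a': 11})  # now {'e': 3, 'd': 7, 'c': 82, 'y': 54, 'z': 36, 'a': 11}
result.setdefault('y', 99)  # 54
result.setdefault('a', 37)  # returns 11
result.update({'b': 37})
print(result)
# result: {'e': 3, 'd': 7, 'c': 82, 'y': 54, 'z': 36, 'a': 11, 'b': 37}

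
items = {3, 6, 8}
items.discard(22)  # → {3, 6, 8}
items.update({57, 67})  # {3, 6, 8, 57, 67}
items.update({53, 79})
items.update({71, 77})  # {3, 6, 8, 53, 57, 67, 71, 77, 79}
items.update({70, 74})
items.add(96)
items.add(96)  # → {3, 6, 8, 53, 57, 67, 70, 71, 74, 77, 79, 96}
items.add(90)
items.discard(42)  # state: {3, 6, 8, 53, 57, 67, 70, 71, 74, 77, 79, 90, 96}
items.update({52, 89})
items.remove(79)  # {3, 6, 8, 52, 53, 57, 67, 70, 71, 74, 77, 89, 90, 96}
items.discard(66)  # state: {3, 6, 8, 52, 53, 57, 67, 70, 71, 74, 77, 89, 90, 96}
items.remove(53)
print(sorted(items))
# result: [3, 6, 8, 52, 57, 67, 70, 71, 74, 77, 89, 90, 96]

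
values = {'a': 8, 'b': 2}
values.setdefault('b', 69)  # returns 2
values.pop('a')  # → 8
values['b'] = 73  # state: {'b': 73}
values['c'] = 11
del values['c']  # {'b': 73}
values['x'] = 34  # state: {'b': 73, 'x': 34}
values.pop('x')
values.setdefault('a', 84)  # 84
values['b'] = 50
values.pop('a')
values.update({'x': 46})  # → {'b': 50, 'x': 46}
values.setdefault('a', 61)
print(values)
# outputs {'b': 50, 'x': 46, 'a': 61}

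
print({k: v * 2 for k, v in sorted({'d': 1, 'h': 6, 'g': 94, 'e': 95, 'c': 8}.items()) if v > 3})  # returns {'c': 16, 'e': 190, 'g': 188, 'h': 12}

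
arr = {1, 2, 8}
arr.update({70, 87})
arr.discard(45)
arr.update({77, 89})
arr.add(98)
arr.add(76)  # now {1, 2, 8, 70, 76, 77, 87, 89, 98}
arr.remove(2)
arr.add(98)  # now {1, 8, 70, 76, 77, 87, 89, 98}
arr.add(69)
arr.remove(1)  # {8, 69, 70, 76, 77, 87, 89, 98}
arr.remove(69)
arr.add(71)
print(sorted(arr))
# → [8, 70, 71, 76, 77, 87, 89, 98]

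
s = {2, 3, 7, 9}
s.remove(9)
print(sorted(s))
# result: [2, 3, 7]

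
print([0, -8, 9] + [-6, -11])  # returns [0, -8, 9, -6, -11]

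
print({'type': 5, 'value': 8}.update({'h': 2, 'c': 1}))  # None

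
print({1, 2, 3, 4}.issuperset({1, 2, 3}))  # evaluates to True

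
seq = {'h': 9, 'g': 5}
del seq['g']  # {'h': 9}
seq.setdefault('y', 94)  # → 94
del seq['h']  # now {'y': 94}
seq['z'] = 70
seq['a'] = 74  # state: {'y': 94, 'z': 70, 'a': 74}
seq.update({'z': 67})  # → {'y': 94, 'z': 67, 'a': 74}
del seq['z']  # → {'y': 94, 'a': 74}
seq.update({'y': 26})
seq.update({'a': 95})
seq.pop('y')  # 26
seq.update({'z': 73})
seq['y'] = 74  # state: {'a': 95, 'z': 73, 'y': 74}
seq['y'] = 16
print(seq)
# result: {'a': 95, 'z': 73, 'y': 16}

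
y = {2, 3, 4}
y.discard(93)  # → {2, 3, 4}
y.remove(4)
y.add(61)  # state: {2, 3, 61}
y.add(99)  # {2, 3, 61, 99}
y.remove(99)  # {2, 3, 61}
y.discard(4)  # {2, 3, 61}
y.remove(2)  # {3, 61}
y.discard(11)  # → {3, 61}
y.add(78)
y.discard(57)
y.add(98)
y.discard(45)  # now {3, 61, 78, 98}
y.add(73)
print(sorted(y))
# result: [3, 61, 73, 78, 98]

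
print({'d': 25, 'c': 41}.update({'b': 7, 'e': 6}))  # None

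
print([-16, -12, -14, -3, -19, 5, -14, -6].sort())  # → None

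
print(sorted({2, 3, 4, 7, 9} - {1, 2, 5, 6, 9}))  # [3, 4, 7]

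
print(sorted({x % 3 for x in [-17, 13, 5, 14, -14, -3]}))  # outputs [0, 1, 2]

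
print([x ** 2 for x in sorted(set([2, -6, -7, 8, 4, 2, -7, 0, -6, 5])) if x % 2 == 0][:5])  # [36, 0, 4, 16, 64]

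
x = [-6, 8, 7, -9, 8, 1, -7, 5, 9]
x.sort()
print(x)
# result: [-9, -7, -6, 1, 5, 7, 8, 8, 9]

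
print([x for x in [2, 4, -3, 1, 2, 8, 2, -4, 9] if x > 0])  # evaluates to [2, 4, 1, 2, 8, 2, 9]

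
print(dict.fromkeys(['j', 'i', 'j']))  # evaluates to {'j': None, 'i': None}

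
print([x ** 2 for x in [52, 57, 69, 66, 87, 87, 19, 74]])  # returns [2704, 3249, 4761, 4356, 7569, 7569, 361, 5476]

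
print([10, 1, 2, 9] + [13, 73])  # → [10, 1, 2, 9, 13, 73]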